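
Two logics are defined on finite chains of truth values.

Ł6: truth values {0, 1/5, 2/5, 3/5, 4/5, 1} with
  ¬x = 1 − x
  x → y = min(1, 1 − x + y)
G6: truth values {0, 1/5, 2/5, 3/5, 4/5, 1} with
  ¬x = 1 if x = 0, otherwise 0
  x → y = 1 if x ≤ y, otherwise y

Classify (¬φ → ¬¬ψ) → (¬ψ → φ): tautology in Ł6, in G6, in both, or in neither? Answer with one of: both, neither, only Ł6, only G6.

In Ł6: every assignment gives 1 — tautology.
In G6: at φ = 1/5, ψ = 0 the value is 1/5 — not a tautology.

only Ł6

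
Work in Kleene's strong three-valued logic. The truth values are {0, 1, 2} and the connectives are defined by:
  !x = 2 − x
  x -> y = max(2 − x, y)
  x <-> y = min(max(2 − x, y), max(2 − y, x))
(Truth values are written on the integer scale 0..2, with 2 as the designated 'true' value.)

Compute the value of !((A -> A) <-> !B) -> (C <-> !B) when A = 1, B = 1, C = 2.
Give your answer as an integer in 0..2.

A -> A = 1 -> 1 = 1
!B = !1 = 1
(A -> A) <-> !B = 1 <-> 1 = 1
!((A -> A) <-> !B) = !1 = 1
!B = !1 = 1
C <-> !B = 2 <-> 1 = 1
!((A -> A) <-> !B) -> (C <-> !B) = 1 -> 1 = 1

1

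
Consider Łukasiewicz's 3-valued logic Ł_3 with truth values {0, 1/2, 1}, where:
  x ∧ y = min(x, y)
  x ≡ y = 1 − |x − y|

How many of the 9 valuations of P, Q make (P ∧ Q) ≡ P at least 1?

6

P = 0, Q = 0 ↦ 1  ≥
P = 0, Q = 1/2 ↦ 1  ≥
P = 0, Q = 1 ↦ 1  ≥
P = 1/2, Q = 0 ↦ 1/2  <
P = 1/2, Q = 1/2 ↦ 1  ≥
P = 1/2, Q = 1 ↦ 1  ≥
P = 1, Q = 0 ↦ 0  <
P = 1, Q = 1/2 ↦ 1/2  <
P = 1, Q = 1 ↦ 1  ≥
So 6 of the 9 assignments meet the threshold.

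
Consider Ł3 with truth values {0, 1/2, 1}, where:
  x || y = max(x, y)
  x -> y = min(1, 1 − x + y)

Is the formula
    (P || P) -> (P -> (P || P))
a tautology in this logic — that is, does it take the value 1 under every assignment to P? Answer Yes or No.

Yes

P = 0 ↦ 1
P = 1/2 ↦ 1
P = 1 ↦ 1
Every assignment gives a value ≥ 1.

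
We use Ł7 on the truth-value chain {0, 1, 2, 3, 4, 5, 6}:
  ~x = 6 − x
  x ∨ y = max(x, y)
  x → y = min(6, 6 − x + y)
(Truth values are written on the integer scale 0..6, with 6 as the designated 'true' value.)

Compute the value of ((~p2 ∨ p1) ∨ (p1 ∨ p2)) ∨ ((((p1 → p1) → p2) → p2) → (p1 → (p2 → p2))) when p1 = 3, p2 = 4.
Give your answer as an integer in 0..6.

6

~p2 = ~4 = 2
~p2 ∨ p1 = 2 ∨ 3 = 3
p1 ∨ p2 = 3 ∨ 4 = 4
(~p2 ∨ p1) ∨ (p1 ∨ p2) = 3 ∨ 4 = 4
p1 → p1 = 3 → 3 = 6
(p1 → p1) → p2 = 6 → 4 = 4
((p1 → p1) → p2) → p2 = 4 → 4 = 6
p2 → p2 = 4 → 4 = 6
p1 → (p2 → p2) = 3 → 6 = 6
(((p1 → p1) → p2) → p2) → (p1 → (p2 → p2)) = 6 → 6 = 6
((~p2 ∨ p1) ∨ (p1 ∨ p2)) ∨ ((((p1 → p1) → p2) → p2) → (p1 → (p2 → p2))) = 4 ∨ 6 = 6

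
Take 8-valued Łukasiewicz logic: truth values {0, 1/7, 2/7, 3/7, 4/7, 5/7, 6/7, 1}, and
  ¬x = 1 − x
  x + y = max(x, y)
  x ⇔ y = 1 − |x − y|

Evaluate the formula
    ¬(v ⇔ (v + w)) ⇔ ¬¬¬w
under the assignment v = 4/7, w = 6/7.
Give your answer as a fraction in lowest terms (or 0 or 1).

6/7

v + w = 4/7 + 6/7 = 6/7
v ⇔ (v + w) = 4/7 ⇔ 6/7 = 5/7
¬(v ⇔ (v + w)) = ¬5/7 = 2/7
¬w = ¬6/7 = 1/7
¬¬w = ¬1/7 = 6/7
¬¬¬w = ¬6/7 = 1/7
¬(v ⇔ (v + w)) ⇔ ¬¬¬w = 2/7 ⇔ 1/7 = 6/7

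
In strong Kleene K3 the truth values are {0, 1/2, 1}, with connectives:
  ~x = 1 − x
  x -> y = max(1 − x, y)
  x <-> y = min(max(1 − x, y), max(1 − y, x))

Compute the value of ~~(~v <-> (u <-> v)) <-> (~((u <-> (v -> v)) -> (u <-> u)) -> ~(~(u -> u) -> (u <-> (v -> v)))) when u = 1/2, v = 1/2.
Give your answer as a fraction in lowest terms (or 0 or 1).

1/2

~v = ~1/2 = 1/2
u <-> v = 1/2 <-> 1/2 = 1/2
~v <-> (u <-> v) = 1/2 <-> 1/2 = 1/2
~(~v <-> (u <-> v)) = ~1/2 = 1/2
~~(~v <-> (u <-> v)) = ~1/2 = 1/2
v -> v = 1/2 -> 1/2 = 1/2
u <-> (v -> v) = 1/2 <-> 1/2 = 1/2
u <-> u = 1/2 <-> 1/2 = 1/2
(u <-> (v -> v)) -> (u <-> u) = 1/2 -> 1/2 = 1/2
~((u <-> (v -> v)) -> (u <-> u)) = ~1/2 = 1/2
u -> u = 1/2 -> 1/2 = 1/2
~(u -> u) = ~1/2 = 1/2
v -> v = 1/2 -> 1/2 = 1/2
u <-> (v -> v) = 1/2 <-> 1/2 = 1/2
~(u -> u) -> (u <-> (v -> v)) = 1/2 -> 1/2 = 1/2
~(~(u -> u) -> (u <-> (v -> v))) = ~1/2 = 1/2
~((u <-> (v -> v)) -> (u <-> u)) -> ~(~(u -> u) -> (u <-> (v -> v))) = 1/2 -> 1/2 = 1/2
~~(~v <-> (u <-> v)) <-> (~((u <-> (v -> v)) -> (u <-> u)) -> ~(~(u -> u) -> (u <-> (v -> v)))) = 1/2 <-> 1/2 = 1/2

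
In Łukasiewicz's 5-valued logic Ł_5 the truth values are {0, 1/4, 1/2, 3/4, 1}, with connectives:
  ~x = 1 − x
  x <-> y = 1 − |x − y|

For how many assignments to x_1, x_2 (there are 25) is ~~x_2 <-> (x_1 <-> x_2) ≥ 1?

value 1: 7 assignments (counts)
value 3/4: 7 assignments
value 1/2: 6 assignments
value 1/4: 3 assignments
value 0: 2 assignments
So 7 of the 25 assignments meet the threshold.

7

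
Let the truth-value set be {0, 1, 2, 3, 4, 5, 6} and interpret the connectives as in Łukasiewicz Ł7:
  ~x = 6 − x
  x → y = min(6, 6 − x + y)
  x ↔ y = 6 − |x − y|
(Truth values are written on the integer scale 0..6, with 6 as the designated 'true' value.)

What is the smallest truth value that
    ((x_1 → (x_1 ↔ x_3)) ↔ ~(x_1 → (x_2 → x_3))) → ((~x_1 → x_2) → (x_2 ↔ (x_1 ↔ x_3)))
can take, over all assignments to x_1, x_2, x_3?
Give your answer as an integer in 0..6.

2

Take x_1 = 4, x_2 = 6, x_3 = 0:
x_1 ↔ x_3 = 4 ↔ 0 = 2
x_1 → (x_1 ↔ x_3) = 4 → 2 = 4
x_2 → x_3 = 6 → 0 = 0
x_1 → (x_2 → x_3) = 4 → 0 = 2
~(x_1 → (x_2 → x_3)) = ~2 = 4
(x_1 → (x_1 ↔ x_3)) ↔ ~(x_1 → (x_2 → x_3)) = 4 ↔ 4 = 6
~x_1 = ~4 = 2
~x_1 → x_2 = 2 → 6 = 6
x_1 ↔ x_3 = 4 ↔ 0 = 2
x_2 ↔ (x_1 ↔ x_3) = 6 ↔ 2 = 2
(~x_1 → x_2) → (x_2 ↔ (x_1 ↔ x_3)) = 6 → 2 = 2
((x_1 → (x_1 ↔ x_3)) ↔ ~(x_1 → (x_2 → x_3))) → ((~x_1 → x_2) → (x_2 ↔ (x_1 ↔ x_3))) = 6 → 2 = 2
No assignment yields a value below 2, so this is the minimum.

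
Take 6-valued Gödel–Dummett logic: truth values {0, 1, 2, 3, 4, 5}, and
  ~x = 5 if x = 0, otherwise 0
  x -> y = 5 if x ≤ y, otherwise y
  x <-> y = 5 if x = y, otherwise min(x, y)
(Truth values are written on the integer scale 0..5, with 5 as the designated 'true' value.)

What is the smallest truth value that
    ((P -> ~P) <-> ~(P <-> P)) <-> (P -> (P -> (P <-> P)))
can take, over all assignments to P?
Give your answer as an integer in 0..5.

Take P = 0:
~P = ~0 = 5
P -> ~P = 0 -> 5 = 5
P <-> P = 0 <-> 0 = 5
~(P <-> P) = ~5 = 0
(P -> ~P) <-> ~(P <-> P) = 5 <-> 0 = 0
P <-> P = 0 <-> 0 = 5
P -> (P <-> P) = 0 -> 5 = 5
P -> (P -> (P <-> P)) = 0 -> 5 = 5
((P -> ~P) <-> ~(P <-> P)) <-> (P -> (P -> (P <-> P))) = 0 <-> 5 = 0
No assignment yields a value below 0, so this is the minimum.

0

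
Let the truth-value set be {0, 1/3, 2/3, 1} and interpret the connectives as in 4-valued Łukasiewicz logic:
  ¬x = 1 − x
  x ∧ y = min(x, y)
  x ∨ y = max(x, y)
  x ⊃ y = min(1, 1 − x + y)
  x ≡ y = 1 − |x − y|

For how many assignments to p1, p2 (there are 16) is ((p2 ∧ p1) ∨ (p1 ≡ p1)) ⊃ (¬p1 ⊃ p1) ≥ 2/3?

12

p1 = 0, p2 = 0 ↦ 0  <
p1 = 0, p2 = 1/3 ↦ 0  <
p1 = 0, p2 = 2/3 ↦ 0  <
p1 = 0, p2 = 1 ↦ 0  <
p1 = 1/3, p2 = 0 ↦ 2/3  ≥
p1 = 1/3, p2 = 1/3 ↦ 2/3  ≥
p1 = 1/3, p2 = 2/3 ↦ 2/3  ≥
p1 = 1/3, p2 = 1 ↦ 2/3  ≥
p1 = 2/3, p2 = 0 ↦ 1  ≥
p1 = 2/3, p2 = 1/3 ↦ 1  ≥
p1 = 2/3, p2 = 2/3 ↦ 1  ≥
p1 = 2/3, p2 = 1 ↦ 1  ≥
p1 = 1, p2 = 0 ↦ 1  ≥
p1 = 1, p2 = 1/3 ↦ 1  ≥
p1 = 1, p2 = 2/3 ↦ 1  ≥
p1 = 1, p2 = 1 ↦ 1  ≥
So 12 of the 16 assignments meet the threshold.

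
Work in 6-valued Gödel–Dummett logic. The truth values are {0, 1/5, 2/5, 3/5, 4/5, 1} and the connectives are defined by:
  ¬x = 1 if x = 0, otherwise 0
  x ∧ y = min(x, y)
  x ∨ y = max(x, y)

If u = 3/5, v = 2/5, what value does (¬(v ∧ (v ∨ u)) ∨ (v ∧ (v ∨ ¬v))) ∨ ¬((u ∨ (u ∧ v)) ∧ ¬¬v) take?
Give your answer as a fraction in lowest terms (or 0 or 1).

2/5

v ∨ u = 2/5 ∨ 3/5 = 3/5
v ∧ (v ∨ u) = 2/5 ∧ 3/5 = 2/5
¬(v ∧ (v ∨ u)) = ¬2/5 = 0
¬v = ¬2/5 = 0
v ∨ ¬v = 2/5 ∨ 0 = 2/5
v ∧ (v ∨ ¬v) = 2/5 ∧ 2/5 = 2/5
¬(v ∧ (v ∨ u)) ∨ (v ∧ (v ∨ ¬v)) = 0 ∨ 2/5 = 2/5
u ∧ v = 3/5 ∧ 2/5 = 2/5
u ∨ (u ∧ v) = 3/5 ∨ 2/5 = 3/5
¬v = ¬2/5 = 0
¬¬v = ¬0 = 1
(u ∨ (u ∧ v)) ∧ ¬¬v = 3/5 ∧ 1 = 3/5
¬((u ∨ (u ∧ v)) ∧ ¬¬v) = ¬3/5 = 0
(¬(v ∧ (v ∨ u)) ∨ (v ∧ (v ∨ ¬v))) ∨ ¬((u ∨ (u ∧ v)) ∧ ¬¬v) = 2/5 ∨ 0 = 2/5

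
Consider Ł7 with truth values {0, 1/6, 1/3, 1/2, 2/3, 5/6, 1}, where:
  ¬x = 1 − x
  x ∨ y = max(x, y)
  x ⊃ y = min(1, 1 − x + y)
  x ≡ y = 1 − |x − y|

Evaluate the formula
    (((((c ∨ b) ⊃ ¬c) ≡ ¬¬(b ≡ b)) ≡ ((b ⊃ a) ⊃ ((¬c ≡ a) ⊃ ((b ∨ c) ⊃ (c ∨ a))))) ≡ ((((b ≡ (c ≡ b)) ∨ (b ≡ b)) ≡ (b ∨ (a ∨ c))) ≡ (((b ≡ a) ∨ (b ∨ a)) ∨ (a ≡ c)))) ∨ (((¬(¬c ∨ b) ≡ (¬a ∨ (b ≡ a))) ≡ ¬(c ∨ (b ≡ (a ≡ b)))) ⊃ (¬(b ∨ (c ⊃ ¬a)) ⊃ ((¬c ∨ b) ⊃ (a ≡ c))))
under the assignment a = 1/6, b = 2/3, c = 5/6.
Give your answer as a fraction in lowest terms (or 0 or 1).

c ∨ b = 5/6 ∨ 2/3 = 5/6
¬c = ¬5/6 = 1/6
(c ∨ b) ⊃ ¬c = 5/6 ⊃ 1/6 = 1/3
b ≡ b = 2/3 ≡ 2/3 = 1
¬(b ≡ b) = ¬1 = 0
¬¬(b ≡ b) = ¬0 = 1
((c ∨ b) ⊃ ¬c) ≡ ¬¬(b ≡ b) = 1/3 ≡ 1 = 1/3
b ⊃ a = 2/3 ⊃ 1/6 = 1/2
¬c = ¬5/6 = 1/6
¬c ≡ a = 1/6 ≡ 1/6 = 1
b ∨ c = 2/3 ∨ 5/6 = 5/6
c ∨ a = 5/6 ∨ 1/6 = 5/6
(b ∨ c) ⊃ (c ∨ a) = 5/6 ⊃ 5/6 = 1
(¬c ≡ a) ⊃ ((b ∨ c) ⊃ (c ∨ a)) = 1 ⊃ 1 = 1
(b ⊃ a) ⊃ ((¬c ≡ a) ⊃ ((b ∨ c) ⊃ (c ∨ a))) = 1/2 ⊃ 1 = 1
(((c ∨ b) ⊃ ¬c) ≡ ¬¬(b ≡ b)) ≡ ((b ⊃ a) ⊃ ((¬c ≡ a) ⊃ ((b ∨ c) ⊃ (c ∨ a)))) = 1/3 ≡ 1 = 1/3
c ≡ b = 5/6 ≡ 2/3 = 5/6
b ≡ (c ≡ b) = 2/3 ≡ 5/6 = 5/6
b ≡ b = 2/3 ≡ 2/3 = 1
(b ≡ (c ≡ b)) ∨ (b ≡ b) = 5/6 ∨ 1 = 1
a ∨ c = 1/6 ∨ 5/6 = 5/6
b ∨ (a ∨ c) = 2/3 ∨ 5/6 = 5/6
((b ≡ (c ≡ b)) ∨ (b ≡ b)) ≡ (b ∨ (a ∨ c)) = 1 ≡ 5/6 = 5/6
b ≡ a = 2/3 ≡ 1/6 = 1/2
b ∨ a = 2/3 ∨ 1/6 = 2/3
(b ≡ a) ∨ (b ∨ a) = 1/2 ∨ 2/3 = 2/3
a ≡ c = 1/6 ≡ 5/6 = 1/3
((b ≡ a) ∨ (b ∨ a)) ∨ (a ≡ c) = 2/3 ∨ 1/3 = 2/3
(((b ≡ (c ≡ b)) ∨ (b ≡ b)) ≡ (b ∨ (a ∨ c))) ≡ (((b ≡ a) ∨ (b ∨ a)) ∨ (a ≡ c)) = 5/6 ≡ 2/3 = 5/6
((((c ∨ b) ⊃ ¬c) ≡ ¬¬(b ≡ b)) ≡ ((b ⊃ a) ⊃ ((¬c ≡ a) ⊃ ((b ∨ c) ⊃ (c ∨ a))))) ≡ ((((b ≡ (c ≡ b)) ∨ (b ≡ b)) ≡ (b ∨ (a ∨ c))) ≡ (((b ≡ a) ∨ (b ∨ a)) ∨ (a ≡ c))) = 1/3 ≡ 5/6 = 1/2
¬c = ¬5/6 = 1/6
¬c ∨ b = 1/6 ∨ 2/3 = 2/3
¬(¬c ∨ b) = ¬2/3 = 1/3
¬a = ¬1/6 = 5/6
b ≡ a = 2/3 ≡ 1/6 = 1/2
¬a ∨ (b ≡ a) = 5/6 ∨ 1/2 = 5/6
¬(¬c ∨ b) ≡ (¬a ∨ (b ≡ a)) = 1/3 ≡ 5/6 = 1/2
a ≡ b = 1/6 ≡ 2/3 = 1/2
b ≡ (a ≡ b) = 2/3 ≡ 1/2 = 5/6
c ∨ (b ≡ (a ≡ b)) = 5/6 ∨ 5/6 = 5/6
¬(c ∨ (b ≡ (a ≡ b))) = ¬5/6 = 1/6
(¬(¬c ∨ b) ≡ (¬a ∨ (b ≡ a))) ≡ ¬(c ∨ (b ≡ (a ≡ b))) = 1/2 ≡ 1/6 = 2/3
¬a = ¬1/6 = 5/6
c ⊃ ¬a = 5/6 ⊃ 5/6 = 1
b ∨ (c ⊃ ¬a) = 2/3 ∨ 1 = 1
¬(b ∨ (c ⊃ ¬a)) = ¬1 = 0
¬c = ¬5/6 = 1/6
¬c ∨ b = 1/6 ∨ 2/3 = 2/3
a ≡ c = 1/6 ≡ 5/6 = 1/3
(¬c ∨ b) ⊃ (a ≡ c) = 2/3 ⊃ 1/3 = 2/3
¬(b ∨ (c ⊃ ¬a)) ⊃ ((¬c ∨ b) ⊃ (a ≡ c)) = 0 ⊃ 2/3 = 1
((¬(¬c ∨ b) ≡ (¬a ∨ (b ≡ a))) ≡ ¬(c ∨ (b ≡ (a ≡ b)))) ⊃ (¬(b ∨ (c ⊃ ¬a)) ⊃ ((¬c ∨ b) ⊃ (a ≡ c))) = 2/3 ⊃ 1 = 1
(((((c ∨ b) ⊃ ¬c) ≡ ¬¬(b ≡ b)) ≡ ((b ⊃ a) ⊃ ((¬c ≡ a) ⊃ ((b ∨ c) ⊃ (c ∨ a))))) ≡ ((((b ≡ (c ≡ b)) ∨ (b ≡ b)) ≡ (b ∨ (a ∨ c))) ≡ (((b ≡ a) ∨ (b ∨ a)) ∨ (a ≡ c)))) ∨ (((¬(¬c ∨ b) ≡ (¬a ∨ (b ≡ a))) ≡ ¬(c ∨ (b ≡ (a ≡ b)))) ⊃ (¬(b ∨ (c ⊃ ¬a)) ⊃ ((¬c ∨ b) ⊃ (a ≡ c)))) = 1/2 ∨ 1 = 1

1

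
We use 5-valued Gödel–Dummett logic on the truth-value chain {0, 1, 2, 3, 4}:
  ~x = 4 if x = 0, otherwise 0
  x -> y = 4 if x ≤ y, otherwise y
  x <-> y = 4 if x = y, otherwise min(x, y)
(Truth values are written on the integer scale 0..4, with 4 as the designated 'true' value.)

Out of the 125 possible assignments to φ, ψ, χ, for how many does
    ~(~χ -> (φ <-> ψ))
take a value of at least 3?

value 4: 8 assignments (counts)
value 0: 117 assignments
So 8 of the 125 assignments meet the threshold.

8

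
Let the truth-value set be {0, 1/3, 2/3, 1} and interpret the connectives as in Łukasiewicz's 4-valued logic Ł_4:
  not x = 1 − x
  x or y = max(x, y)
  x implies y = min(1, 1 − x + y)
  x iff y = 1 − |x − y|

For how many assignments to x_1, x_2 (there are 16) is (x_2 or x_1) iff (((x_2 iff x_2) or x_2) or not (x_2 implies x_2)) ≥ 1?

x_1 = 0, x_2 = 0 ↦ 0  <
x_1 = 0, x_2 = 1/3 ↦ 1/3  <
x_1 = 0, x_2 = 2/3 ↦ 2/3  <
x_1 = 0, x_2 = 1 ↦ 1  ≥
x_1 = 1/3, x_2 = 0 ↦ 1/3  <
x_1 = 1/3, x_2 = 1/3 ↦ 1/3  <
x_1 = 1/3, x_2 = 2/3 ↦ 2/3  <
x_1 = 1/3, x_2 = 1 ↦ 1  ≥
x_1 = 2/3, x_2 = 0 ↦ 2/3  <
x_1 = 2/3, x_2 = 1/3 ↦ 2/3  <
x_1 = 2/3, x_2 = 2/3 ↦ 2/3  <
x_1 = 2/3, x_2 = 1 ↦ 1  ≥
x_1 = 1, x_2 = 0 ↦ 1  ≥
x_1 = 1, x_2 = 1/3 ↦ 1  ≥
x_1 = 1, x_2 = 2/3 ↦ 1  ≥
x_1 = 1, x_2 = 1 ↦ 1  ≥
So 7 of the 16 assignments meet the threshold.

7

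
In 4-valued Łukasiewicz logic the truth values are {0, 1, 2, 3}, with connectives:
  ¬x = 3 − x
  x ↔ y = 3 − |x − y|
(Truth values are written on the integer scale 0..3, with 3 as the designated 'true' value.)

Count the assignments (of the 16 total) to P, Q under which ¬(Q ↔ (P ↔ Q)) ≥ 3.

P = 0, Q = 0 ↦ 3  ≥
P = 0, Q = 1 ↦ 1  <
P = 0, Q = 2 ↦ 1  <
P = 0, Q = 3 ↦ 3  ≥
P = 1, Q = 0 ↦ 2  <
P = 1, Q = 1 ↦ 2  <
P = 1, Q = 2 ↦ 0  <
P = 1, Q = 3 ↦ 2  <
P = 2, Q = 0 ↦ 1  <
P = 2, Q = 1 ↦ 1  <
P = 2, Q = 2 ↦ 1  <
P = 2, Q = 3 ↦ 1  <
P = 3, Q = 0 ↦ 0  <
P = 3, Q = 1 ↦ 0  <
P = 3, Q = 2 ↦ 0  <
P = 3, Q = 3 ↦ 0  <
So 2 of the 16 assignments meet the threshold.

2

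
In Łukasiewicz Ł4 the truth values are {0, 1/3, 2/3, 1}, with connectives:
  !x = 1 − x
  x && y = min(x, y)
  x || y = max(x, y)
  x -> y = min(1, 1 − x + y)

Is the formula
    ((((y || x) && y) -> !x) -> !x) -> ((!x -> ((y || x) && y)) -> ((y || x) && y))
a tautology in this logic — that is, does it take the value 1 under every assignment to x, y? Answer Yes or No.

x = 0, y = 0 ↦ 1
x = 0, y = 1/3 ↦ 1
x = 0, y = 2/3 ↦ 1
x = 0, y = 1 ↦ 1
x = 1/3, y = 0 ↦ 1
x = 1/3, y = 1/3 ↦ 1
x = 1/3, y = 2/3 ↦ 1
x = 1/3, y = 1 ↦ 1
x = 2/3, y = 0 ↦ 1
x = 2/3, y = 1/3 ↦ 1
x = 2/3, y = 2/3 ↦ 1
x = 2/3, y = 1 ↦ 1
x = 1, y = 0 ↦ 1
x = 1, y = 1/3 ↦ 1
x = 1, y = 2/3 ↦ 1
x = 1, y = 1 ↦ 1
Every assignment gives a value ≥ 1.

Yes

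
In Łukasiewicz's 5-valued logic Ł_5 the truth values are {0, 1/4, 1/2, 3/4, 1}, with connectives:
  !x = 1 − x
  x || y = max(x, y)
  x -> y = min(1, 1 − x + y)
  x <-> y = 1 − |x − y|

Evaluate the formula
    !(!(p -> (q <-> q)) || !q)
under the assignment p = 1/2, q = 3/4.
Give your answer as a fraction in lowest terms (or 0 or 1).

q <-> q = 3/4 <-> 3/4 = 1
p -> (q <-> q) = 1/2 -> 1 = 1
!(p -> (q <-> q)) = !1 = 0
!q = !3/4 = 1/4
!(p -> (q <-> q)) || !q = 0 || 1/4 = 1/4
!(!(p -> (q <-> q)) || !q) = !1/4 = 3/4

3/4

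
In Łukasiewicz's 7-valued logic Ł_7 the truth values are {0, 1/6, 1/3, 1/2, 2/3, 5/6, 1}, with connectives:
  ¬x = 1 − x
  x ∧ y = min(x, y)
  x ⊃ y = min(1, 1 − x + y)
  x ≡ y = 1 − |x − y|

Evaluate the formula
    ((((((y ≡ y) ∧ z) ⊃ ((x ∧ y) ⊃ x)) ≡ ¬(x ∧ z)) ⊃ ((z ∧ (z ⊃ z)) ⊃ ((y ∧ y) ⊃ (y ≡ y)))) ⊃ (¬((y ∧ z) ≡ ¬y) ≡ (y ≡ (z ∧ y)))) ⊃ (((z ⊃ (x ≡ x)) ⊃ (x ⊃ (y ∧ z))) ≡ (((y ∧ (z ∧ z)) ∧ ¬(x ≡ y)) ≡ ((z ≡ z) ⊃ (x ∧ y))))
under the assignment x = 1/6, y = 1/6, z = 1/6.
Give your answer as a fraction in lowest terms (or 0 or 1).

y ≡ y = 1/6 ≡ 1/6 = 1
(y ≡ y) ∧ z = 1 ∧ 1/6 = 1/6
x ∧ y = 1/6 ∧ 1/6 = 1/6
(x ∧ y) ⊃ x = 1/6 ⊃ 1/6 = 1
((y ≡ y) ∧ z) ⊃ ((x ∧ y) ⊃ x) = 1/6 ⊃ 1 = 1
x ∧ z = 1/6 ∧ 1/6 = 1/6
¬(x ∧ z) = ¬1/6 = 5/6
(((y ≡ y) ∧ z) ⊃ ((x ∧ y) ⊃ x)) ≡ ¬(x ∧ z) = 1 ≡ 5/6 = 5/6
z ⊃ z = 1/6 ⊃ 1/6 = 1
z ∧ (z ⊃ z) = 1/6 ∧ 1 = 1/6
y ∧ y = 1/6 ∧ 1/6 = 1/6
y ≡ y = 1/6 ≡ 1/6 = 1
(y ∧ y) ⊃ (y ≡ y) = 1/6 ⊃ 1 = 1
(z ∧ (z ⊃ z)) ⊃ ((y ∧ y) ⊃ (y ≡ y)) = 1/6 ⊃ 1 = 1
((((y ≡ y) ∧ z) ⊃ ((x ∧ y) ⊃ x)) ≡ ¬(x ∧ z)) ⊃ ((z ∧ (z ⊃ z)) ⊃ ((y ∧ y) ⊃ (y ≡ y))) = 5/6 ⊃ 1 = 1
y ∧ z = 1/6 ∧ 1/6 = 1/6
¬y = ¬1/6 = 5/6
(y ∧ z) ≡ ¬y = 1/6 ≡ 5/6 = 1/3
¬((y ∧ z) ≡ ¬y) = ¬1/3 = 2/3
z ∧ y = 1/6 ∧ 1/6 = 1/6
y ≡ (z ∧ y) = 1/6 ≡ 1/6 = 1
¬((y ∧ z) ≡ ¬y) ≡ (y ≡ (z ∧ y)) = 2/3 ≡ 1 = 2/3
(((((y ≡ y) ∧ z) ⊃ ((x ∧ y) ⊃ x)) ≡ ¬(x ∧ z)) ⊃ ((z ∧ (z ⊃ z)) ⊃ ((y ∧ y) ⊃ (y ≡ y)))) ⊃ (¬((y ∧ z) ≡ ¬y) ≡ (y ≡ (z ∧ y))) = 1 ⊃ 2/3 = 2/3
x ≡ x = 1/6 ≡ 1/6 = 1
z ⊃ (x ≡ x) = 1/6 ⊃ 1 = 1
y ∧ z = 1/6 ∧ 1/6 = 1/6
x ⊃ (y ∧ z) = 1/6 ⊃ 1/6 = 1
(z ⊃ (x ≡ x)) ⊃ (x ⊃ (y ∧ z)) = 1 ⊃ 1 = 1
z ∧ z = 1/6 ∧ 1/6 = 1/6
y ∧ (z ∧ z) = 1/6 ∧ 1/6 = 1/6
x ≡ y = 1/6 ≡ 1/6 = 1
¬(x ≡ y) = ¬1 = 0
(y ∧ (z ∧ z)) ∧ ¬(x ≡ y) = 1/6 ∧ 0 = 0
z ≡ z = 1/6 ≡ 1/6 = 1
x ∧ y = 1/6 ∧ 1/6 = 1/6
(z ≡ z) ⊃ (x ∧ y) = 1 ⊃ 1/6 = 1/6
((y ∧ (z ∧ z)) ∧ ¬(x ≡ y)) ≡ ((z ≡ z) ⊃ (x ∧ y)) = 0 ≡ 1/6 = 5/6
((z ⊃ (x ≡ x)) ⊃ (x ⊃ (y ∧ z))) ≡ (((y ∧ (z ∧ z)) ∧ ¬(x ≡ y)) ≡ ((z ≡ z) ⊃ (x ∧ y))) = 1 ≡ 5/6 = 5/6
((((((y ≡ y) ∧ z) ⊃ ((x ∧ y) ⊃ x)) ≡ ¬(x ∧ z)) ⊃ ((z ∧ (z ⊃ z)) ⊃ ((y ∧ y) ⊃ (y ≡ y)))) ⊃ (¬((y ∧ z) ≡ ¬y) ≡ (y ≡ (z ∧ y)))) ⊃ (((z ⊃ (x ≡ x)) ⊃ (x ⊃ (y ∧ z))) ≡ (((y ∧ (z ∧ z)) ∧ ¬(x ≡ y)) ≡ ((z ≡ z) ⊃ (x ∧ y)))) = 2/3 ⊃ 5/6 = 1

1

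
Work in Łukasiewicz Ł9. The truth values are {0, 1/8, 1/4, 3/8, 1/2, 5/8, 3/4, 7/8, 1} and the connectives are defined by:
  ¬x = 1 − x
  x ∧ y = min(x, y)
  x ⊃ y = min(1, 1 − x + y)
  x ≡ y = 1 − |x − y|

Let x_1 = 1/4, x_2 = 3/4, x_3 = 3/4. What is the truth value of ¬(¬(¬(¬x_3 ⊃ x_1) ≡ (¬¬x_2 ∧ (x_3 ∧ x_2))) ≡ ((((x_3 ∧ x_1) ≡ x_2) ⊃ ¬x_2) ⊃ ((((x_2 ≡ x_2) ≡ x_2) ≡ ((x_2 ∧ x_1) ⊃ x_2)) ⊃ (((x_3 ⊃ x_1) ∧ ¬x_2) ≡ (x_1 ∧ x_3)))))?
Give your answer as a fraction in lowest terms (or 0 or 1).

¬x_3 = ¬3/4 = 1/4
¬x_3 ⊃ x_1 = 1/4 ⊃ 1/4 = 1
¬(¬x_3 ⊃ x_1) = ¬1 = 0
¬x_2 = ¬3/4 = 1/4
¬¬x_2 = ¬1/4 = 3/4
x_3 ∧ x_2 = 3/4 ∧ 3/4 = 3/4
¬¬x_2 ∧ (x_3 ∧ x_2) = 3/4 ∧ 3/4 = 3/4
¬(¬x_3 ⊃ x_1) ≡ (¬¬x_2 ∧ (x_3 ∧ x_2)) = 0 ≡ 3/4 = 1/4
¬(¬(¬x_3 ⊃ x_1) ≡ (¬¬x_2 ∧ (x_3 ∧ x_2))) = ¬1/4 = 3/4
x_3 ∧ x_1 = 3/4 ∧ 1/4 = 1/4
(x_3 ∧ x_1) ≡ x_2 = 1/4 ≡ 3/4 = 1/2
¬x_2 = ¬3/4 = 1/4
((x_3 ∧ x_1) ≡ x_2) ⊃ ¬x_2 = 1/2 ⊃ 1/4 = 3/4
x_2 ≡ x_2 = 3/4 ≡ 3/4 = 1
(x_2 ≡ x_2) ≡ x_2 = 1 ≡ 3/4 = 3/4
x_2 ∧ x_1 = 3/4 ∧ 1/4 = 1/4
(x_2 ∧ x_1) ⊃ x_2 = 1/4 ⊃ 3/4 = 1
((x_2 ≡ x_2) ≡ x_2) ≡ ((x_2 ∧ x_1) ⊃ x_2) = 3/4 ≡ 1 = 3/4
x_3 ⊃ x_1 = 3/4 ⊃ 1/4 = 1/2
¬x_2 = ¬3/4 = 1/4
(x_3 ⊃ x_1) ∧ ¬x_2 = 1/2 ∧ 1/4 = 1/4
x_1 ∧ x_3 = 1/4 ∧ 3/4 = 1/4
((x_3 ⊃ x_1) ∧ ¬x_2) ≡ (x_1 ∧ x_3) = 1/4 ≡ 1/4 = 1
(((x_2 ≡ x_2) ≡ x_2) ≡ ((x_2 ∧ x_1) ⊃ x_2)) ⊃ (((x_3 ⊃ x_1) ∧ ¬x_2) ≡ (x_1 ∧ x_3)) = 3/4 ⊃ 1 = 1
(((x_3 ∧ x_1) ≡ x_2) ⊃ ¬x_2) ⊃ ((((x_2 ≡ x_2) ≡ x_2) ≡ ((x_2 ∧ x_1) ⊃ x_2)) ⊃ (((x_3 ⊃ x_1) ∧ ¬x_2) ≡ (x_1 ∧ x_3))) = 3/4 ⊃ 1 = 1
¬(¬(¬x_3 ⊃ x_1) ≡ (¬¬x_2 ∧ (x_3 ∧ x_2))) ≡ ((((x_3 ∧ x_1) ≡ x_2) ⊃ ¬x_2) ⊃ ((((x_2 ≡ x_2) ≡ x_2) ≡ ((x_2 ∧ x_1) ⊃ x_2)) ⊃ (((x_3 ⊃ x_1) ∧ ¬x_2) ≡ (x_1 ∧ x_3)))) = 3/4 ≡ 1 = 3/4
¬(¬(¬(¬x_3 ⊃ x_1) ≡ (¬¬x_2 ∧ (x_3 ∧ x_2))) ≡ ((((x_3 ∧ x_1) ≡ x_2) ⊃ ¬x_2) ⊃ ((((x_2 ≡ x_2) ≡ x_2) ≡ ((x_2 ∧ x_1) ⊃ x_2)) ⊃ (((x_3 ⊃ x_1) ∧ ¬x_2) ≡ (x_1 ∧ x_3))))) = ¬3/4 = 1/4

1/4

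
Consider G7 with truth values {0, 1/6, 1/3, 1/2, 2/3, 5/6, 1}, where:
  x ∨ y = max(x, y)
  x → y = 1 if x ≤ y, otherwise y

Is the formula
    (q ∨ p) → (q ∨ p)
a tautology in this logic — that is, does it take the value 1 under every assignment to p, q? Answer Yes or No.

Yes

At p = 1/2, q = 1, for instance:
q ∨ p = 1 ∨ 1/2 = 1
(q ∨ p) → (q ∨ p) = 1 → 1 = 1
and checking the remaining 48 assignments likewise gives ≥ 1 in every case.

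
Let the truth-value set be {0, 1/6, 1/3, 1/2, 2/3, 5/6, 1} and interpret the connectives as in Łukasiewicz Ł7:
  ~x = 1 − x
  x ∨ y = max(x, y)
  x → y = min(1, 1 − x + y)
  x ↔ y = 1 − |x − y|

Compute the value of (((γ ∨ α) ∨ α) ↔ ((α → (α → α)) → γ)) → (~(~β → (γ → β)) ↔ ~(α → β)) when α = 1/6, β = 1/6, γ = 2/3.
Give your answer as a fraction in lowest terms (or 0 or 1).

2/3

γ ∨ α = 2/3 ∨ 1/6 = 2/3
(γ ∨ α) ∨ α = 2/3 ∨ 1/6 = 2/3
α → α = 1/6 → 1/6 = 1
α → (α → α) = 1/6 → 1 = 1
(α → (α → α)) → γ = 1 → 2/3 = 2/3
((γ ∨ α) ∨ α) ↔ ((α → (α → α)) → γ) = 2/3 ↔ 2/3 = 1
~β = ~1/6 = 5/6
γ → β = 2/3 → 1/6 = 1/2
~β → (γ → β) = 5/6 → 1/2 = 2/3
~(~β → (γ → β)) = ~2/3 = 1/3
α → β = 1/6 → 1/6 = 1
~(α → β) = ~1 = 0
~(~β → (γ → β)) ↔ ~(α → β) = 1/3 ↔ 0 = 2/3
(((γ ∨ α) ∨ α) ↔ ((α → (α → α)) → γ)) → (~(~β → (γ → β)) ↔ ~(α → β)) = 1 → 2/3 = 2/3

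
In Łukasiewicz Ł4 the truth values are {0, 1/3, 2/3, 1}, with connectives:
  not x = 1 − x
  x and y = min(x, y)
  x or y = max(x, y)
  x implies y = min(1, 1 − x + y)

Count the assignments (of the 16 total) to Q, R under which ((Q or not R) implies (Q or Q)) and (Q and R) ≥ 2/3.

4

Q = 0, R = 0 ↦ 0  <
Q = 0, R = 1/3 ↦ 0  <
Q = 0, R = 2/3 ↦ 0  <
Q = 0, R = 1 ↦ 0  <
Q = 1/3, R = 0 ↦ 0  <
Q = 1/3, R = 1/3 ↦ 1/3  <
Q = 1/3, R = 2/3 ↦ 1/3  <
Q = 1/3, R = 1 ↦ 1/3  <
Q = 2/3, R = 0 ↦ 0  <
Q = 2/3, R = 1/3 ↦ 1/3  <
Q = 2/3, R = 2/3 ↦ 2/3  ≥
Q = 2/3, R = 1 ↦ 2/3  ≥
Q = 1, R = 0 ↦ 0  <
Q = 1, R = 1/3 ↦ 1/3  <
Q = 1, R = 2/3 ↦ 2/3  ≥
Q = 1, R = 1 ↦ 1  ≥
So 4 of the 16 assignments meet the threshold.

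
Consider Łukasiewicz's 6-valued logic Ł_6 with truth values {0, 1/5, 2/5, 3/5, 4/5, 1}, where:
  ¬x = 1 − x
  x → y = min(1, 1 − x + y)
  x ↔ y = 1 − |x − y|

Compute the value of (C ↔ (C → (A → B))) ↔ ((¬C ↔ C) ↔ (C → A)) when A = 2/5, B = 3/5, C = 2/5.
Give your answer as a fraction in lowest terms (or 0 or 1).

3/5

A → B = 2/5 → 3/5 = 1
C → (A → B) = 2/5 → 1 = 1
C ↔ (C → (A → B)) = 2/5 ↔ 1 = 2/5
¬C = ¬2/5 = 3/5
¬C ↔ C = 3/5 ↔ 2/5 = 4/5
C → A = 2/5 → 2/5 = 1
(¬C ↔ C) ↔ (C → A) = 4/5 ↔ 1 = 4/5
(C ↔ (C → (A → B))) ↔ ((¬C ↔ C) ↔ (C → A)) = 2/5 ↔ 4/5 = 3/5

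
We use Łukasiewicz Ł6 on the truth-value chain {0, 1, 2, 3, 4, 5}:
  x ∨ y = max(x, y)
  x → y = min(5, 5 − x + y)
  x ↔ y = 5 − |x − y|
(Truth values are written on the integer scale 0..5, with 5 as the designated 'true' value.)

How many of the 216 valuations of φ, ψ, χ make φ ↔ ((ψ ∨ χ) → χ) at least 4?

86

value 5: 36 assignments (counts)
value 4: 50 assignments (counts)
value 3: 43 assignments
value 2: 36 assignments
value 1: 29 assignments
value 0: 22 assignments
So 86 of the 216 assignments meet the threshold.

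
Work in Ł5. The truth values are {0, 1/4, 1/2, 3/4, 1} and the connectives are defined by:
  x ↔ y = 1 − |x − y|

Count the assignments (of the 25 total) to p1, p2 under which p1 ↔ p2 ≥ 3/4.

13

value 1: 5 assignments (counts)
value 3/4: 8 assignments (counts)
value 1/2: 6 assignments
value 1/4: 4 assignments
value 0: 2 assignments
So 13 of the 25 assignments meet the threshold.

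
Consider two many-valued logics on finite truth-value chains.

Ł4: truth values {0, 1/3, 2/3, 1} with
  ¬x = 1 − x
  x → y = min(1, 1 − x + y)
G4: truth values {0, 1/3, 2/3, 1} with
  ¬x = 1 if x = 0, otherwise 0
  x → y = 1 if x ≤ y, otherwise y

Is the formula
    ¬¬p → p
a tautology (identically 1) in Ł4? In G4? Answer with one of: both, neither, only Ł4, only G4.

In Ł4: every assignment gives 1 — tautology.
In G4: at p = 1/3 the value is 1/3 — not a tautology.

only Ł4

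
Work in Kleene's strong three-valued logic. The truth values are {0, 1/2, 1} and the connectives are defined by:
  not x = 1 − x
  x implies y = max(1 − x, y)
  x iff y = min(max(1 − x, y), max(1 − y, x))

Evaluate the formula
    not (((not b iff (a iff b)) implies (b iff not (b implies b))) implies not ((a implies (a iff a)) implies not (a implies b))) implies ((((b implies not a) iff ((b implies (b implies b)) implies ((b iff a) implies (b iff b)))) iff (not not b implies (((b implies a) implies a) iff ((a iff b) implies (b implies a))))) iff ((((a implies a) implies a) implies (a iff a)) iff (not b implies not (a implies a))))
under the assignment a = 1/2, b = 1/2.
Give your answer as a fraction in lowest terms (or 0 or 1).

not b = not 1/2 = 1/2
a iff b = 1/2 iff 1/2 = 1/2
not b iff (a iff b) = 1/2 iff 1/2 = 1/2
b implies b = 1/2 implies 1/2 = 1/2
not (b implies b) = not 1/2 = 1/2
b iff not (b implies b) = 1/2 iff 1/2 = 1/2
(not b iff (a iff b)) implies (b iff not (b implies b)) = 1/2 implies 1/2 = 1/2
a iff a = 1/2 iff 1/2 = 1/2
a implies (a iff a) = 1/2 implies 1/2 = 1/2
a implies b = 1/2 implies 1/2 = 1/2
not (a implies b) = not 1/2 = 1/2
(a implies (a iff a)) implies not (a implies b) = 1/2 implies 1/2 = 1/2
not ((a implies (a iff a)) implies not (a implies b)) = not 1/2 = 1/2
((not b iff (a iff b)) implies (b iff not (b implies b))) implies not ((a implies (a iff a)) implies not (a implies b)) = 1/2 implies 1/2 = 1/2
not (((not b iff (a iff b)) implies (b iff not (b implies b))) implies not ((a implies (a iff a)) implies not (a implies b))) = not 1/2 = 1/2
not a = not 1/2 = 1/2
b implies not a = 1/2 implies 1/2 = 1/2
b implies b = 1/2 implies 1/2 = 1/2
b implies (b implies b) = 1/2 implies 1/2 = 1/2
b iff a = 1/2 iff 1/2 = 1/2
b iff b = 1/2 iff 1/2 = 1/2
(b iff a) implies (b iff b) = 1/2 implies 1/2 = 1/2
(b implies (b implies b)) implies ((b iff a) implies (b iff b)) = 1/2 implies 1/2 = 1/2
(b implies not a) iff ((b implies (b implies b)) implies ((b iff a) implies (b iff b))) = 1/2 iff 1/2 = 1/2
not b = not 1/2 = 1/2
not not b = not 1/2 = 1/2
b implies a = 1/2 implies 1/2 = 1/2
(b implies a) implies a = 1/2 implies 1/2 = 1/2
a iff b = 1/2 iff 1/2 = 1/2
b implies a = 1/2 implies 1/2 = 1/2
(a iff b) implies (b implies a) = 1/2 implies 1/2 = 1/2
((b implies a) implies a) iff ((a iff b) implies (b implies a)) = 1/2 iff 1/2 = 1/2
not not b implies (((b implies a) implies a) iff ((a iff b) implies (b implies a))) = 1/2 implies 1/2 = 1/2
((b implies not a) iff ((b implies (b implies b)) implies ((b iff a) implies (b iff b)))) iff (not not b implies (((b implies a) implies a) iff ((a iff b) implies (b implies a)))) = 1/2 iff 1/2 = 1/2
a implies a = 1/2 implies 1/2 = 1/2
(a implies a) implies a = 1/2 implies 1/2 = 1/2
a iff a = 1/2 iff 1/2 = 1/2
((a implies a) implies a) implies (a iff a) = 1/2 implies 1/2 = 1/2
not b = not 1/2 = 1/2
a implies a = 1/2 implies 1/2 = 1/2
not (a implies a) = not 1/2 = 1/2
not b implies not (a implies a) = 1/2 implies 1/2 = 1/2
(((a implies a) implies a) implies (a iff a)) iff (not b implies not (a implies a)) = 1/2 iff 1/2 = 1/2
(((b implies not a) iff ((b implies (b implies b)) implies ((b iff a) implies (b iff b)))) iff (not not b implies (((b implies a) implies a) iff ((a iff b) implies (b implies a))))) iff ((((a implies a) implies a) implies (a iff a)) iff (not b implies not (a implies a))) = 1/2 iff 1/2 = 1/2
not (((not b iff (a iff b)) implies (b iff not (b implies b))) implies not ((a implies (a iff a)) implies not (a implies b))) implies ((((b implies not a) iff ((b implies (b implies b)) implies ((b iff a) implies (b iff b)))) iff (not not b implies (((b implies a) implies a) iff ((a iff b) implies (b implies a))))) iff ((((a implies a) implies a) implies (a iff a)) iff (not b implies not (a implies a)))) = 1/2 implies 1/2 = 1/2

1/2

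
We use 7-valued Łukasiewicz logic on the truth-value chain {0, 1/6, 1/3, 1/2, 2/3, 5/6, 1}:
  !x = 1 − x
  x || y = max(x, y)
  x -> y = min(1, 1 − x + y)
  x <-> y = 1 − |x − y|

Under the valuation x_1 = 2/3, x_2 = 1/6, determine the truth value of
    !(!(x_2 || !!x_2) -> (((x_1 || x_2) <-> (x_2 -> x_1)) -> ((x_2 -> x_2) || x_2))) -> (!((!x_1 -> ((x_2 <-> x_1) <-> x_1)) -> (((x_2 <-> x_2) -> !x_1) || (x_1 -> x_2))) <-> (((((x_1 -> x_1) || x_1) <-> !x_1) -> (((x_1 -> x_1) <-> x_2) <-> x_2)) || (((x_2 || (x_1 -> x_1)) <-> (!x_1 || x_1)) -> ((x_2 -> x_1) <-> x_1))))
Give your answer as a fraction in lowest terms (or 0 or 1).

1

!x_2 = !1/6 = 5/6
!!x_2 = !5/6 = 1/6
x_2 || !!x_2 = 1/6 || 1/6 = 1/6
!(x_2 || !!x_2) = !1/6 = 5/6
x_1 || x_2 = 2/3 || 1/6 = 2/3
x_2 -> x_1 = 1/6 -> 2/3 = 1
(x_1 || x_2) <-> (x_2 -> x_1) = 2/3 <-> 1 = 2/3
x_2 -> x_2 = 1/6 -> 1/6 = 1
(x_2 -> x_2) || x_2 = 1 || 1/6 = 1
((x_1 || x_2) <-> (x_2 -> x_1)) -> ((x_2 -> x_2) || x_2) = 2/3 -> 1 = 1
!(x_2 || !!x_2) -> (((x_1 || x_2) <-> (x_2 -> x_1)) -> ((x_2 -> x_2) || x_2)) = 5/6 -> 1 = 1
!(!(x_2 || !!x_2) -> (((x_1 || x_2) <-> (x_2 -> x_1)) -> ((x_2 -> x_2) || x_2))) = !1 = 0
!x_1 = !2/3 = 1/3
x_2 <-> x_1 = 1/6 <-> 2/3 = 1/2
(x_2 <-> x_1) <-> x_1 = 1/2 <-> 2/3 = 5/6
!x_1 -> ((x_2 <-> x_1) <-> x_1) = 1/3 -> 5/6 = 1
x_2 <-> x_2 = 1/6 <-> 1/6 = 1
!x_1 = !2/3 = 1/3
(x_2 <-> x_2) -> !x_1 = 1 -> 1/3 = 1/3
x_1 -> x_2 = 2/3 -> 1/6 = 1/2
((x_2 <-> x_2) -> !x_1) || (x_1 -> x_2) = 1/3 || 1/2 = 1/2
(!x_1 -> ((x_2 <-> x_1) <-> x_1)) -> (((x_2 <-> x_2) -> !x_1) || (x_1 -> x_2)) = 1 -> 1/2 = 1/2
!((!x_1 -> ((x_2 <-> x_1) <-> x_1)) -> (((x_2 <-> x_2) -> !x_1) || (x_1 -> x_2))) = !1/2 = 1/2
x_1 -> x_1 = 2/3 -> 2/3 = 1
(x_1 -> x_1) || x_1 = 1 || 2/3 = 1
!x_1 = !2/3 = 1/3
((x_1 -> x_1) || x_1) <-> !x_1 = 1 <-> 1/3 = 1/3
x_1 -> x_1 = 2/3 -> 2/3 = 1
(x_1 -> x_1) <-> x_2 = 1 <-> 1/6 = 1/6
((x_1 -> x_1) <-> x_2) <-> x_2 = 1/6 <-> 1/6 = 1
(((x_1 -> x_1) || x_1) <-> !x_1) -> (((x_1 -> x_1) <-> x_2) <-> x_2) = 1/3 -> 1 = 1
x_1 -> x_1 = 2/3 -> 2/3 = 1
x_2 || (x_1 -> x_1) = 1/6 || 1 = 1
!x_1 = !2/3 = 1/3
!x_1 || x_1 = 1/3 || 2/3 = 2/3
(x_2 || (x_1 -> x_1)) <-> (!x_1 || x_1) = 1 <-> 2/3 = 2/3
x_2 -> x_1 = 1/6 -> 2/3 = 1
(x_2 -> x_1) <-> x_1 = 1 <-> 2/3 = 2/3
((x_2 || (x_1 -> x_1)) <-> (!x_1 || x_1)) -> ((x_2 -> x_1) <-> x_1) = 2/3 -> 2/3 = 1
((((x_1 -> x_1) || x_1) <-> !x_1) -> (((x_1 -> x_1) <-> x_2) <-> x_2)) || (((x_2 || (x_1 -> x_1)) <-> (!x_1 || x_1)) -> ((x_2 -> x_1) <-> x_1)) = 1 || 1 = 1
!((!x_1 -> ((x_2 <-> x_1) <-> x_1)) -> (((x_2 <-> x_2) -> !x_1) || (x_1 -> x_2))) <-> (((((x_1 -> x_1) || x_1) <-> !x_1) -> (((x_1 -> x_1) <-> x_2) <-> x_2)) || (((x_2 || (x_1 -> x_1)) <-> (!x_1 || x_1)) -> ((x_2 -> x_1) <-> x_1))) = 1/2 <-> 1 = 1/2
!(!(x_2 || !!x_2) -> (((x_1 || x_2) <-> (x_2 -> x_1)) -> ((x_2 -> x_2) || x_2))) -> (!((!x_1 -> ((x_2 <-> x_1) <-> x_1)) -> (((x_2 <-> x_2) -> !x_1) || (x_1 -> x_2))) <-> (((((x_1 -> x_1) || x_1) <-> !x_1) -> (((x_1 -> x_1) <-> x_2) <-> x_2)) || (((x_2 || (x_1 -> x_1)) <-> (!x_1 || x_1)) -> ((x_2 -> x_1) <-> x_1)))) = 0 -> 1/2 = 1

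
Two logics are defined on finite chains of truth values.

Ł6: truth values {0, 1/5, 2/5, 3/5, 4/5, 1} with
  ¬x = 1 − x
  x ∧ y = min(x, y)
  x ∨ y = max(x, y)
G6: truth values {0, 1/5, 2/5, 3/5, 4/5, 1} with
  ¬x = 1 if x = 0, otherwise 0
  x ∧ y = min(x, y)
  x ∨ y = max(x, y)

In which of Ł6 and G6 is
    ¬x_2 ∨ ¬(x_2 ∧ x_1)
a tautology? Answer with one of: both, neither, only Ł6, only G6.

In Ł6: at x_1 = 1/5, x_2 = 1/5 the value is 4/5 — not a tautology.
In G6: at x_1 = 1/5, x_2 = 1/5 the value is 0 — not a tautology.

neither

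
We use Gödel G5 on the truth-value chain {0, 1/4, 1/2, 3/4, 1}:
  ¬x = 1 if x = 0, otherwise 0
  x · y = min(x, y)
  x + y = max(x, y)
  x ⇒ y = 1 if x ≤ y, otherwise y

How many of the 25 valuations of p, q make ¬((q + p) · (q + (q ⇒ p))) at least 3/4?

1

value 1: 1 assignment (counts)
value 0: 24 assignments
So 1 of the 25 assignments meets the threshold.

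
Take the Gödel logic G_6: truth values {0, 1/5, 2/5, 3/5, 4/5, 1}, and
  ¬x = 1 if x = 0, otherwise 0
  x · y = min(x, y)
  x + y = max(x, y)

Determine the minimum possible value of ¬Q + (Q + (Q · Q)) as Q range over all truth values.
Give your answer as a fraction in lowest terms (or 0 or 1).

1/5

Take Q = 1/5:
¬Q = ¬1/5 = 0
Q · Q = 1/5 · 1/5 = 1/5
Q + (Q · Q) = 1/5 + 1/5 = 1/5
¬Q + (Q + (Q · Q)) = 0 + 1/5 = 1/5
No assignment yields a value below 1/5, so this is the minimum.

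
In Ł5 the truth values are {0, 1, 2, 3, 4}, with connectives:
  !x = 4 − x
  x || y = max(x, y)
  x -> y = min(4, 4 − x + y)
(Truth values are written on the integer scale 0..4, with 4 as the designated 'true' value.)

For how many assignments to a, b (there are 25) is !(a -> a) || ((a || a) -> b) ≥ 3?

19

value 4: 15 assignments (counts)
value 3: 4 assignments (counts)
value 2: 3 assignments
value 1: 2 assignments
value 0: 1 assignment
So 19 of the 25 assignments meet the threshold.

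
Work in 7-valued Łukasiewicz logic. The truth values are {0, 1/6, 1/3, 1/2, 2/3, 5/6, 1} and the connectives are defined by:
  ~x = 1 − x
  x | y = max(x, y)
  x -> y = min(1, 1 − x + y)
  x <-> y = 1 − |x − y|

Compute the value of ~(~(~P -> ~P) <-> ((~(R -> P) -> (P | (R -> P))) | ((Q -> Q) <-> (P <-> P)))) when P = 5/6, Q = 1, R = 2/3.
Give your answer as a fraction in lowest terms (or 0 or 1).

~P = ~5/6 = 1/6
~P = ~5/6 = 1/6
~P -> ~P = 1/6 -> 1/6 = 1
~(~P -> ~P) = ~1 = 0
R -> P = 2/3 -> 5/6 = 1
~(R -> P) = ~1 = 0
R -> P = 2/3 -> 5/6 = 1
P | (R -> P) = 5/6 | 1 = 1
~(R -> P) -> (P | (R -> P)) = 0 -> 1 = 1
Q -> Q = 1 -> 1 = 1
P <-> P = 5/6 <-> 5/6 = 1
(Q -> Q) <-> (P <-> P) = 1 <-> 1 = 1
(~(R -> P) -> (P | (R -> P))) | ((Q -> Q) <-> (P <-> P)) = 1 | 1 = 1
~(~P -> ~P) <-> ((~(R -> P) -> (P | (R -> P))) | ((Q -> Q) <-> (P <-> P))) = 0 <-> 1 = 0
~(~(~P -> ~P) <-> ((~(R -> P) -> (P | (R -> P))) | ((Q -> Q) <-> (P <-> P)))) = ~0 = 1

1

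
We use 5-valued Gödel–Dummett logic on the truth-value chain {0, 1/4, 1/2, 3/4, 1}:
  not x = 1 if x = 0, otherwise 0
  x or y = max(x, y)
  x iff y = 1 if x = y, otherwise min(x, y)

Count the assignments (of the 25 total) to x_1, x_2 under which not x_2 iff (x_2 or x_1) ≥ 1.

1

value 1: 1 assignment (counts)
value 3/4: 1 assignment
value 1/2: 1 assignment
value 1/4: 1 assignment
value 0: 21 assignments
So 1 of the 25 assignments meets the threshold.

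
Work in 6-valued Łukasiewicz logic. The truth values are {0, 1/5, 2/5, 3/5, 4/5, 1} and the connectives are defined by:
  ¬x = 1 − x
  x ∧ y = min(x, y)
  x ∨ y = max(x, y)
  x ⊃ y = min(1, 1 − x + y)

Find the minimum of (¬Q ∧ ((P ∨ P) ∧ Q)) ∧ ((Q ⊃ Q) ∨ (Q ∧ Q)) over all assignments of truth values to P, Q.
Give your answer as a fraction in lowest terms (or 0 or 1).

0

Take P = 0, Q = 0:
¬Q = ¬0 = 1
P ∨ P = 0 ∨ 0 = 0
(P ∨ P) ∧ Q = 0 ∧ 0 = 0
¬Q ∧ ((P ∨ P) ∧ Q) = 1 ∧ 0 = 0
Q ⊃ Q = 0 ⊃ 0 = 1
Q ∧ Q = 0 ∧ 0 = 0
(Q ⊃ Q) ∨ (Q ∧ Q) = 1 ∨ 0 = 1
(¬Q ∧ ((P ∨ P) ∧ Q)) ∧ ((Q ⊃ Q) ∨ (Q ∧ Q)) = 0 ∧ 1 = 0
No assignment yields a value below 0, so this is the minimum.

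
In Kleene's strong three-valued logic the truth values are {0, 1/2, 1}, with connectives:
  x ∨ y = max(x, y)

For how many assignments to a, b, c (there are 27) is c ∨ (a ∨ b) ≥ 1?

19

value 1: 19 assignments (counts)
value 1/2: 7 assignments
value 0: 1 assignment
So 19 of the 27 assignments meet the threshold.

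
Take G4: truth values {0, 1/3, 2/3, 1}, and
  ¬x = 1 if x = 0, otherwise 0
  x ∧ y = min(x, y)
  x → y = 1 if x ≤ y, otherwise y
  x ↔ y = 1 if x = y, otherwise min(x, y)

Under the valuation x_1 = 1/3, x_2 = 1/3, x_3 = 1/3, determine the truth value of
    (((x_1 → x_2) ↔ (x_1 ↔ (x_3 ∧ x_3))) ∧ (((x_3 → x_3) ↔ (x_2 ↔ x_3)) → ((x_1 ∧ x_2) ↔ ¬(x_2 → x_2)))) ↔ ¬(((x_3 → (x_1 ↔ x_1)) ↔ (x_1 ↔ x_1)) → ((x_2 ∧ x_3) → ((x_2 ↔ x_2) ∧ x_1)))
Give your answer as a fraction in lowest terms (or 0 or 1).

1

x_1 → x_2 = 1/3 → 1/3 = 1
x_3 ∧ x_3 = 1/3 ∧ 1/3 = 1/3
x_1 ↔ (x_3 ∧ x_3) = 1/3 ↔ 1/3 = 1
(x_1 → x_2) ↔ (x_1 ↔ (x_3 ∧ x_3)) = 1 ↔ 1 = 1
x_3 → x_3 = 1/3 → 1/3 = 1
x_2 ↔ x_3 = 1/3 ↔ 1/3 = 1
(x_3 → x_3) ↔ (x_2 ↔ x_3) = 1 ↔ 1 = 1
x_1 ∧ x_2 = 1/3 ∧ 1/3 = 1/3
x_2 → x_2 = 1/3 → 1/3 = 1
¬(x_2 → x_2) = ¬1 = 0
(x_1 ∧ x_2) ↔ ¬(x_2 → x_2) = 1/3 ↔ 0 = 0
((x_3 → x_3) ↔ (x_2 ↔ x_3)) → ((x_1 ∧ x_2) ↔ ¬(x_2 → x_2)) = 1 → 0 = 0
((x_1 → x_2) ↔ (x_1 ↔ (x_3 ∧ x_3))) ∧ (((x_3 → x_3) ↔ (x_2 ↔ x_3)) → ((x_1 ∧ x_2) ↔ ¬(x_2 → x_2))) = 1 ∧ 0 = 0
x_1 ↔ x_1 = 1/3 ↔ 1/3 = 1
x_3 → (x_1 ↔ x_1) = 1/3 → 1 = 1
x_1 ↔ x_1 = 1/3 ↔ 1/3 = 1
(x_3 → (x_1 ↔ x_1)) ↔ (x_1 ↔ x_1) = 1 ↔ 1 = 1
x_2 ∧ x_3 = 1/3 ∧ 1/3 = 1/3
x_2 ↔ x_2 = 1/3 ↔ 1/3 = 1
(x_2 ↔ x_2) ∧ x_1 = 1 ∧ 1/3 = 1/3
(x_2 ∧ x_3) → ((x_2 ↔ x_2) ∧ x_1) = 1/3 → 1/3 = 1
((x_3 → (x_1 ↔ x_1)) ↔ (x_1 ↔ x_1)) → ((x_2 ∧ x_3) → ((x_2 ↔ x_2) ∧ x_1)) = 1 → 1 = 1
¬(((x_3 → (x_1 ↔ x_1)) ↔ (x_1 ↔ x_1)) → ((x_2 ∧ x_3) → ((x_2 ↔ x_2) ∧ x_1))) = ¬1 = 0
(((x_1 → x_2) ↔ (x_1 ↔ (x_3 ∧ x_3))) ∧ (((x_3 → x_3) ↔ (x_2 ↔ x_3)) → ((x_1 ∧ x_2) ↔ ¬(x_2 → x_2)))) ↔ ¬(((x_3 → (x_1 ↔ x_1)) ↔ (x_1 ↔ x_1)) → ((x_2 ∧ x_3) → ((x_2 ↔ x_2) ∧ x_1))) = 0 ↔ 0 = 1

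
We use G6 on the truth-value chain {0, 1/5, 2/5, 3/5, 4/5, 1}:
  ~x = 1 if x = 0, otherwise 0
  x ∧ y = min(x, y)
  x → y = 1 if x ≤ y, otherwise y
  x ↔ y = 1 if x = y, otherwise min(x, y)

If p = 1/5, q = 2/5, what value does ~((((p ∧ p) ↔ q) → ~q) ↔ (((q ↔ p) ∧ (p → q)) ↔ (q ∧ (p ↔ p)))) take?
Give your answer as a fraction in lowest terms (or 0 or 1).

1

p ∧ p = 1/5 ∧ 1/5 = 1/5
(p ∧ p) ↔ q = 1/5 ↔ 2/5 = 1/5
~q = ~2/5 = 0
((p ∧ p) ↔ q) → ~q = 1/5 → 0 = 0
q ↔ p = 2/5 ↔ 1/5 = 1/5
p → q = 1/5 → 2/5 = 1
(q ↔ p) ∧ (p → q) = 1/5 ∧ 1 = 1/5
p ↔ p = 1/5 ↔ 1/5 = 1
q ∧ (p ↔ p) = 2/5 ∧ 1 = 2/5
((q ↔ p) ∧ (p → q)) ↔ (q ∧ (p ↔ p)) = 1/5 ↔ 2/5 = 1/5
(((p ∧ p) ↔ q) → ~q) ↔ (((q ↔ p) ∧ (p → q)) ↔ (q ∧ (p ↔ p))) = 0 ↔ 1/5 = 0
~((((p ∧ p) ↔ q) → ~q) ↔ (((q ↔ p) ∧ (p → q)) ↔ (q ∧ (p ↔ p)))) = ~0 = 1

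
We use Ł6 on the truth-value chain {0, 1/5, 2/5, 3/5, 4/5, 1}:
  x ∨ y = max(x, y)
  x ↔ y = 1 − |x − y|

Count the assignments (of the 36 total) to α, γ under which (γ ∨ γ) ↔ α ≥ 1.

value 1: 6 assignments (counts)
value 4/5: 10 assignments
value 3/5: 8 assignments
value 2/5: 6 assignments
value 1/5: 4 assignments
value 0: 2 assignments
So 6 of the 36 assignments meet the threshold.

6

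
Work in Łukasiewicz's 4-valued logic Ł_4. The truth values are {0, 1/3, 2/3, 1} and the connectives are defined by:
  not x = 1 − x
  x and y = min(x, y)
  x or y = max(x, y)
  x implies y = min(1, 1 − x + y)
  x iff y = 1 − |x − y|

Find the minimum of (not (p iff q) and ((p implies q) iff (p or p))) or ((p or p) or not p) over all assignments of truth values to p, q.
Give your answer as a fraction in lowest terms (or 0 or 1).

Take p = 1/3, q = 0:
p iff q = 1/3 iff 0 = 2/3
not (p iff q) = not 2/3 = 1/3
p implies q = 1/3 implies 0 = 2/3
p or p = 1/3 or 1/3 = 1/3
(p implies q) iff (p or p) = 2/3 iff 1/3 = 2/3
not (p iff q) and ((p implies q) iff (p or p)) = 1/3 and 2/3 = 1/3
p or p = 1/3 or 1/3 = 1/3
not p = not 1/3 = 2/3
(p or p) or not p = 1/3 or 2/3 = 2/3
(not (p iff q) and ((p implies q) iff (p or p))) or ((p or p) or not p) = 1/3 or 2/3 = 2/3
No assignment yields a value below 2/3, so this is the minimum.

2/3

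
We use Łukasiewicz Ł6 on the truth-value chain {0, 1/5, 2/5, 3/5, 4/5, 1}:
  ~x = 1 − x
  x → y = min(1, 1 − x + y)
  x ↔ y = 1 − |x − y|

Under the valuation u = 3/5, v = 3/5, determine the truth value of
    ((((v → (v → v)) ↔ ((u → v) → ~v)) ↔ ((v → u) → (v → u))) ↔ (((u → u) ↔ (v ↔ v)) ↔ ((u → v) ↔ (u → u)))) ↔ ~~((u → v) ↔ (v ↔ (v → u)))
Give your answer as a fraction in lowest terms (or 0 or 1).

4/5

v → v = 3/5 → 3/5 = 1
v → (v → v) = 3/5 → 1 = 1
u → v = 3/5 → 3/5 = 1
~v = ~3/5 = 2/5
(u → v) → ~v = 1 → 2/5 = 2/5
(v → (v → v)) ↔ ((u → v) → ~v) = 1 ↔ 2/5 = 2/5
v → u = 3/5 → 3/5 = 1
v → u = 3/5 → 3/5 = 1
(v → u) → (v → u) = 1 → 1 = 1
((v → (v → v)) ↔ ((u → v) → ~v)) ↔ ((v → u) → (v → u)) = 2/5 ↔ 1 = 2/5
u → u = 3/5 → 3/5 = 1
v ↔ v = 3/5 ↔ 3/5 = 1
(u → u) ↔ (v ↔ v) = 1 ↔ 1 = 1
u → v = 3/5 → 3/5 = 1
u → u = 3/5 → 3/5 = 1
(u → v) ↔ (u → u) = 1 ↔ 1 = 1
((u → u) ↔ (v ↔ v)) ↔ ((u → v) ↔ (u → u)) = 1 ↔ 1 = 1
(((v → (v → v)) ↔ ((u → v) → ~v)) ↔ ((v → u) → (v → u))) ↔ (((u → u) ↔ (v ↔ v)) ↔ ((u → v) ↔ (u → u))) = 2/5 ↔ 1 = 2/5
u → v = 3/5 → 3/5 = 1
v → u = 3/5 → 3/5 = 1
v ↔ (v → u) = 3/5 ↔ 1 = 3/5
(u → v) ↔ (v ↔ (v → u)) = 1 ↔ 3/5 = 3/5
~((u → v) ↔ (v ↔ (v → u))) = ~3/5 = 2/5
~~((u → v) ↔ (v ↔ (v → u))) = ~2/5 = 3/5
((((v → (v → v)) ↔ ((u → v) → ~v)) ↔ ((v → u) → (v → u))) ↔ (((u → u) ↔ (v ↔ v)) ↔ ((u → v) ↔ (u → u)))) ↔ ~~((u → v) ↔ (v ↔ (v → u))) = 2/5 ↔ 3/5 = 4/5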